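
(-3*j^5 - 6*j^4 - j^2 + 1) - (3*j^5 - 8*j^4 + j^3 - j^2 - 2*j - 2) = -6*j^5 + 2*j^4 - j^3 + 2*j + 3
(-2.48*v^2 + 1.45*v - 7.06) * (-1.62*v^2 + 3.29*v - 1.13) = 4.0176*v^4 - 10.5082*v^3 + 19.0101*v^2 - 24.8659*v + 7.9778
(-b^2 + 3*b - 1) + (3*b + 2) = -b^2 + 6*b + 1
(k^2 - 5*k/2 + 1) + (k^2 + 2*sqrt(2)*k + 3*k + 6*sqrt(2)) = 2*k^2 + k/2 + 2*sqrt(2)*k + 1 + 6*sqrt(2)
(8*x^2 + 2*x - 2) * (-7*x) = -56*x^3 - 14*x^2 + 14*x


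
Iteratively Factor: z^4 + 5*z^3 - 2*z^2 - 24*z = (z)*(z^3 + 5*z^2 - 2*z - 24) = z*(z + 4)*(z^2 + z - 6) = z*(z - 2)*(z + 4)*(z + 3)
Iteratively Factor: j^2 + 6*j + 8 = (j + 4)*(j + 2)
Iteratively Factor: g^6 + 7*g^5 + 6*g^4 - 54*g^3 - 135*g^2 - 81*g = (g)*(g^5 + 7*g^4 + 6*g^3 - 54*g^2 - 135*g - 81) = g*(g + 3)*(g^4 + 4*g^3 - 6*g^2 - 36*g - 27) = g*(g + 3)^2*(g^3 + g^2 - 9*g - 9) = g*(g + 3)^3*(g^2 - 2*g - 3) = g*(g - 3)*(g + 3)^3*(g + 1)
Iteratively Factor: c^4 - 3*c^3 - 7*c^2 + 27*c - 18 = (c + 3)*(c^3 - 6*c^2 + 11*c - 6) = (c - 3)*(c + 3)*(c^2 - 3*c + 2) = (c - 3)*(c - 2)*(c + 3)*(c - 1)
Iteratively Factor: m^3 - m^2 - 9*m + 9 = (m + 3)*(m^2 - 4*m + 3) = (m - 1)*(m + 3)*(m - 3)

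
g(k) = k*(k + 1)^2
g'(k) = k*(2*k + 2) + (k + 1)^2 = (k + 1)*(3*k + 1)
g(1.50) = 9.38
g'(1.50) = 13.75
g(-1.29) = -0.11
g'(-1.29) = 0.83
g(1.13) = 5.13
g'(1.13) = 9.35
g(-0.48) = -0.13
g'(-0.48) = -0.23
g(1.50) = 9.38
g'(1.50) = 13.75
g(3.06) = 50.44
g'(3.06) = 41.33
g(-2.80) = -9.07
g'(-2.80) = 13.32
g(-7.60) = -331.06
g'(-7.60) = 143.88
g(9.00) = 900.00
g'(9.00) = 280.00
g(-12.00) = -1452.00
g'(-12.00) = 385.00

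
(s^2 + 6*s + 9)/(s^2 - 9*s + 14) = (s^2 + 6*s + 9)/(s^2 - 9*s + 14)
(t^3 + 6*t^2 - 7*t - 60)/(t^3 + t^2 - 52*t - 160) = (t - 3)/(t - 8)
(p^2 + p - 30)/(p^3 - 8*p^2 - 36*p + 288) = (p - 5)/(p^2 - 14*p + 48)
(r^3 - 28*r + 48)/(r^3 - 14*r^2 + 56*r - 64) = (r + 6)/(r - 8)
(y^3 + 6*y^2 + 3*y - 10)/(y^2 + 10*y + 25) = (y^2 + y - 2)/(y + 5)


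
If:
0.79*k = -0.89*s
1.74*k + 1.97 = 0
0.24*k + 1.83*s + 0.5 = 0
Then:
No Solution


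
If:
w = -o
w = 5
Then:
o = -5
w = 5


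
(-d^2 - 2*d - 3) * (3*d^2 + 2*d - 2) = -3*d^4 - 8*d^3 - 11*d^2 - 2*d + 6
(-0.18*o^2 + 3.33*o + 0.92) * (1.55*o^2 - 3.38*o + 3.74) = -0.279*o^4 + 5.7699*o^3 - 10.5026*o^2 + 9.3446*o + 3.4408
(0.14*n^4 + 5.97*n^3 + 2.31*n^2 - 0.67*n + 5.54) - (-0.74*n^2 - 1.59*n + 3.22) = 0.14*n^4 + 5.97*n^3 + 3.05*n^2 + 0.92*n + 2.32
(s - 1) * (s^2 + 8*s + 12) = s^3 + 7*s^2 + 4*s - 12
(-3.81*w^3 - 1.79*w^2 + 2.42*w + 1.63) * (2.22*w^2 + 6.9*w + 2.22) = -8.4582*w^5 - 30.2628*w^4 - 15.4368*w^3 + 16.3428*w^2 + 16.6194*w + 3.6186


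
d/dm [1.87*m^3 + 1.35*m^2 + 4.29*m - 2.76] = 5.61*m^2 + 2.7*m + 4.29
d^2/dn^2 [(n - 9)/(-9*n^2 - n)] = 18*(-9*n^3 + 243*n^2 + 27*n + 1)/(n^3*(729*n^3 + 243*n^2 + 27*n + 1))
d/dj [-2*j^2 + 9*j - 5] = 9 - 4*j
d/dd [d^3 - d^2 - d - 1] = 3*d^2 - 2*d - 1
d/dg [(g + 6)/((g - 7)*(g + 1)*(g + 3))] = (-2*g^3 - 15*g^2 + 36*g + 129)/(g^6 - 6*g^5 - 41*g^4 + 108*g^3 + 751*g^2 + 1050*g + 441)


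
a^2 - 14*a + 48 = (a - 8)*(a - 6)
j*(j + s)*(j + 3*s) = j^3 + 4*j^2*s + 3*j*s^2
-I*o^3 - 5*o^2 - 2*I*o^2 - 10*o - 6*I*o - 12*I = (o + 2)*(o - 6*I)*(-I*o + 1)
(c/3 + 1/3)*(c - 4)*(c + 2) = c^3/3 - c^2/3 - 10*c/3 - 8/3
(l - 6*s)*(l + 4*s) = l^2 - 2*l*s - 24*s^2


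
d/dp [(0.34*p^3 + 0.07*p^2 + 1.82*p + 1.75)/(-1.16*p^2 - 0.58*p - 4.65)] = (-0.3944*p^4 - 0.3944*p^3 - 2.6724*p^2 + 3.409*p - 7.448)/(1.3456*p^4 + 1.3456*p^3 + 11.1244*p^2 + 5.394*p + 21.6225)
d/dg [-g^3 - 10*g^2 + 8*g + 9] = -3*g^2 - 20*g + 8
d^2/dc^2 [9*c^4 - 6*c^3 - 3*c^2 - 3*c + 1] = 108*c^2 - 36*c - 6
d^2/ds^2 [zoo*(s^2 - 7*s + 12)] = zoo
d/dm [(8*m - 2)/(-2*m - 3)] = -28/(2*m + 3)^2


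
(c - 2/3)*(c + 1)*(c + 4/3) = c^3 + 5*c^2/3 - 2*c/9 - 8/9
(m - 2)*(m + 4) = m^2 + 2*m - 8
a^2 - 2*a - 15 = (a - 5)*(a + 3)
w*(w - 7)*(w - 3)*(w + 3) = w^4 - 7*w^3 - 9*w^2 + 63*w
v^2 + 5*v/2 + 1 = (v + 1/2)*(v + 2)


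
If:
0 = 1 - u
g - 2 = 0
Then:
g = 2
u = 1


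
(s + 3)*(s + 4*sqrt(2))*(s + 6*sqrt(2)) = s^3 + 3*s^2 + 10*sqrt(2)*s^2 + 30*sqrt(2)*s + 48*s + 144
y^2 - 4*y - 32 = (y - 8)*(y + 4)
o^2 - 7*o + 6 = (o - 6)*(o - 1)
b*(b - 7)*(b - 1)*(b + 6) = b^4 - 2*b^3 - 41*b^2 + 42*b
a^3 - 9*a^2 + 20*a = a*(a - 5)*(a - 4)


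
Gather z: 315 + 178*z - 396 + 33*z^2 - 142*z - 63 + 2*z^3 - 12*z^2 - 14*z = 2*z^3 + 21*z^2 + 22*z - 144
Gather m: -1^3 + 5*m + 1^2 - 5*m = 0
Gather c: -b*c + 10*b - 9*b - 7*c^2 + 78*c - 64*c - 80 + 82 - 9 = b - 7*c^2 + c*(14 - b) - 7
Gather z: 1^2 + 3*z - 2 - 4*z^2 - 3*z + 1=-4*z^2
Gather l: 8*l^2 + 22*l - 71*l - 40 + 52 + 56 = 8*l^2 - 49*l + 68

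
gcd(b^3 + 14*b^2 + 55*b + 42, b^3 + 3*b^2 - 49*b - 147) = b + 7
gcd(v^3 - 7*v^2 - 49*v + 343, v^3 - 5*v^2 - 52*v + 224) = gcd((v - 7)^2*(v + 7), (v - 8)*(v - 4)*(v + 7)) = v + 7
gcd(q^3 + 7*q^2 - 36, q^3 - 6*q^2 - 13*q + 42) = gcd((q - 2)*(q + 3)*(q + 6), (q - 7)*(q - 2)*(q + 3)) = q^2 + q - 6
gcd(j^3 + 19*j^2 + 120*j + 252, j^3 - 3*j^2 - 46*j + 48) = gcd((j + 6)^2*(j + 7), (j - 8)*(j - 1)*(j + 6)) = j + 6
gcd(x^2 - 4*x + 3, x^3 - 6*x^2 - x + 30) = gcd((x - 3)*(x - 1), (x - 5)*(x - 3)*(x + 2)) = x - 3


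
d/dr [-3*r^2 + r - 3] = 1 - 6*r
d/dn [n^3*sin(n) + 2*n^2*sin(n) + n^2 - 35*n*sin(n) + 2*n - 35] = n^3*cos(n) + 3*n^2*sin(n) + 2*n^2*cos(n) + 4*n*sin(n) - 35*n*cos(n) + 2*n - 35*sin(n) + 2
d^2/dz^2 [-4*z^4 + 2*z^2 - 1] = 4 - 48*z^2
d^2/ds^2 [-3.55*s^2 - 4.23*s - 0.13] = -7.10000000000000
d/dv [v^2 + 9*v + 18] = 2*v + 9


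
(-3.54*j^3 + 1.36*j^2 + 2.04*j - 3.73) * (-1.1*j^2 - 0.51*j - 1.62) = 3.894*j^5 + 0.3094*j^4 + 2.7972*j^3 + 0.8594*j^2 - 1.4025*j + 6.0426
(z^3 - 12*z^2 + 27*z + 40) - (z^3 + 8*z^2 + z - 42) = -20*z^2 + 26*z + 82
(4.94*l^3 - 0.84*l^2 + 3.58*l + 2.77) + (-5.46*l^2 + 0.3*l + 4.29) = 4.94*l^3 - 6.3*l^2 + 3.88*l + 7.06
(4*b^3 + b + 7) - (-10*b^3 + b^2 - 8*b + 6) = 14*b^3 - b^2 + 9*b + 1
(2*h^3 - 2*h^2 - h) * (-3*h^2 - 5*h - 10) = -6*h^5 - 4*h^4 - 7*h^3 + 25*h^2 + 10*h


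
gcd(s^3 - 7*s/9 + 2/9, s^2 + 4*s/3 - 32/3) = 1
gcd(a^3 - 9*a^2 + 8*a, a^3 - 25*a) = a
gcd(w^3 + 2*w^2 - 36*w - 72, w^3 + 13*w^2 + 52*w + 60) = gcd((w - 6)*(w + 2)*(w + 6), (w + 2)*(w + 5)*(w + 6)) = w^2 + 8*w + 12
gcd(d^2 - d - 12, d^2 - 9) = d + 3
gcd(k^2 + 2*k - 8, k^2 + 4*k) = k + 4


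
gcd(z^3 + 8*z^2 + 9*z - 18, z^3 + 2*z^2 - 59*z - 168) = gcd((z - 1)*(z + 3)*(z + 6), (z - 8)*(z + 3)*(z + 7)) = z + 3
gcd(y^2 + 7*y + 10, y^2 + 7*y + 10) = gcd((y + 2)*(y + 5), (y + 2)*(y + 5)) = y^2 + 7*y + 10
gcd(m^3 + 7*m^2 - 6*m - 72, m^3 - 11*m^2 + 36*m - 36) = m - 3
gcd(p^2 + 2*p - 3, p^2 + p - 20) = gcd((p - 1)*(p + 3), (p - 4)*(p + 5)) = 1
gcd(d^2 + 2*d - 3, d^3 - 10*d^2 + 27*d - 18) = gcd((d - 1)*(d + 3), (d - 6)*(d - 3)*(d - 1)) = d - 1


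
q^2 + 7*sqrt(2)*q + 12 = (q + sqrt(2))*(q + 6*sqrt(2))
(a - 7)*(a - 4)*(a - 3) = a^3 - 14*a^2 + 61*a - 84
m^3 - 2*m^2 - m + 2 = (m - 2)*(m - 1)*(m + 1)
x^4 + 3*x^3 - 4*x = x*(x - 1)*(x + 2)^2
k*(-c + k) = -c*k + k^2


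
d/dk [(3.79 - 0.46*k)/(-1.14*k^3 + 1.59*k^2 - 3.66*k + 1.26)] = (-1.0488*k^3 + 13.6932*k^2 - 12.0522*k + 13.2918)/(1.2996*k^6 - 3.6252*k^5 + 10.8729*k^4 - 14.5116*k^3 + 17.4024*k^2 - 9.2232*k + 1.5876)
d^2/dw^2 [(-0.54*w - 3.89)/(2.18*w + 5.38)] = (8.88178419700125e-16*w - 24.307)/(2.18*w + 5.38)^3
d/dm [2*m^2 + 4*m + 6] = 4*m + 4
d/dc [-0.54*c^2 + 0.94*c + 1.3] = 0.94 - 1.08*c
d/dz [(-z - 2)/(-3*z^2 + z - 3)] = (3*z^2 - z - (z + 2)*(6*z - 1) + 3)/(3*z^2 - z + 3)^2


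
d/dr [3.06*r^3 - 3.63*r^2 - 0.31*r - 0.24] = 9.18*r^2 - 7.26*r - 0.31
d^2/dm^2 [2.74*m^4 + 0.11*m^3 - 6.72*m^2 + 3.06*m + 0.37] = 32.88*m^2 + 0.66*m - 13.44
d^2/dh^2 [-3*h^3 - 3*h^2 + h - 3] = -18*h - 6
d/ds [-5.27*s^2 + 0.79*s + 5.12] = 0.79 - 10.54*s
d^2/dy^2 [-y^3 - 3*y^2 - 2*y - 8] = -6*y - 6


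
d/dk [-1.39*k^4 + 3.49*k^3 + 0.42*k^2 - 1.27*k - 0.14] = -5.56*k^3 + 10.47*k^2 + 0.84*k - 1.27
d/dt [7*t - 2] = 7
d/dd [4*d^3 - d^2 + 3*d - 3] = 12*d^2 - 2*d + 3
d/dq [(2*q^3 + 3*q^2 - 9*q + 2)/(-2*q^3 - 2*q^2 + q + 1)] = (2*q^4 - 32*q^3 + 3*q^2 + 14*q - 11)/(4*q^6 + 8*q^5 - 8*q^3 - 3*q^2 + 2*q + 1)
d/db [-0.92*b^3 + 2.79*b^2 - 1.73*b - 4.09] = -2.76*b^2 + 5.58*b - 1.73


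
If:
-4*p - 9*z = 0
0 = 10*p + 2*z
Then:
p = 0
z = 0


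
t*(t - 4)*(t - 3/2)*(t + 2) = t^4 - 7*t^3/2 - 5*t^2 + 12*t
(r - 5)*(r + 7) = r^2 + 2*r - 35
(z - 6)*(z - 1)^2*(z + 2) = z^4 - 6*z^3 - 3*z^2 + 20*z - 12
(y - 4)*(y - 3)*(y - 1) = y^3 - 8*y^2 + 19*y - 12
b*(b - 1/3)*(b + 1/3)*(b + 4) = b^4 + 4*b^3 - b^2/9 - 4*b/9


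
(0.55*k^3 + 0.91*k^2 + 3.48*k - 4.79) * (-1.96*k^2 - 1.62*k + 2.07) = -1.078*k^5 - 2.6746*k^4 - 7.1565*k^3 + 5.6345*k^2 + 14.9634*k - 9.9153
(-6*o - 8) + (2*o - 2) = -4*o - 10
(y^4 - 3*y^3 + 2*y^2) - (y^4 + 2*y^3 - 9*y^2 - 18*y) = -5*y^3 + 11*y^2 + 18*y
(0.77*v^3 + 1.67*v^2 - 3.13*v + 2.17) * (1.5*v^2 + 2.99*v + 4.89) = 1.155*v^5 + 4.8073*v^4 + 4.0636*v^3 + 2.0626*v^2 - 8.8174*v + 10.6113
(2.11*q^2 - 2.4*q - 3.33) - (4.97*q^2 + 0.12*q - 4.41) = -2.86*q^2 - 2.52*q + 1.08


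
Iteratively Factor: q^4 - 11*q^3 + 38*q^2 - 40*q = (q - 4)*(q^3 - 7*q^2 + 10*q) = (q - 5)*(q - 4)*(q^2 - 2*q) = q*(q - 5)*(q - 4)*(q - 2)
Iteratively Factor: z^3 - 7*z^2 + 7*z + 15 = (z + 1)*(z^2 - 8*z + 15) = (z - 3)*(z + 1)*(z - 5)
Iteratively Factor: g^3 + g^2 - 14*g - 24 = (g - 4)*(g^2 + 5*g + 6) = (g - 4)*(g + 3)*(g + 2)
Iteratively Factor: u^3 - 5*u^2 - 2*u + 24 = (u - 3)*(u^2 - 2*u - 8) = (u - 4)*(u - 3)*(u + 2)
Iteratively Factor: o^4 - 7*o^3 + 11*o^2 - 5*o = (o - 1)*(o^3 - 6*o^2 + 5*o) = (o - 1)^2*(o^2 - 5*o) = (o - 5)*(o - 1)^2*(o)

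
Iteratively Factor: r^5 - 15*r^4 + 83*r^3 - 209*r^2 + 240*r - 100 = (r - 2)*(r^4 - 13*r^3 + 57*r^2 - 95*r + 50) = (r - 5)*(r - 2)*(r^3 - 8*r^2 + 17*r - 10) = (r - 5)^2*(r - 2)*(r^2 - 3*r + 2) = (r - 5)^2*(r - 2)^2*(r - 1)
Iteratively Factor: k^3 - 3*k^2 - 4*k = (k - 4)*(k^2 + k) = (k - 4)*(k + 1)*(k)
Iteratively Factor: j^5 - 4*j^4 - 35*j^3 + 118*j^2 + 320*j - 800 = (j - 5)*(j^4 + j^3 - 30*j^2 - 32*j + 160) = (j - 5)*(j + 4)*(j^3 - 3*j^2 - 18*j + 40) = (j - 5)*(j - 2)*(j + 4)*(j^2 - j - 20) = (j - 5)^2*(j - 2)*(j + 4)*(j + 4)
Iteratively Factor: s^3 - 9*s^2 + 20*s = (s)*(s^2 - 9*s + 20) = s*(s - 4)*(s - 5)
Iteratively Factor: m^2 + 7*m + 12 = (m + 4)*(m + 3)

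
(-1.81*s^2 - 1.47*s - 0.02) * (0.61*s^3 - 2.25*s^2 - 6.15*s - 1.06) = -1.1041*s^5 + 3.1758*s^4 + 14.4268*s^3 + 11.0041*s^2 + 1.6812*s + 0.0212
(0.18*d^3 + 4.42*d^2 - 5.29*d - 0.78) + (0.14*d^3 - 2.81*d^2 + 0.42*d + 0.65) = 0.32*d^3 + 1.61*d^2 - 4.87*d - 0.13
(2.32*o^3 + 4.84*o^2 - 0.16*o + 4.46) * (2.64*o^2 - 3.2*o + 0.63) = 6.1248*o^5 + 5.3536*o^4 - 14.4488*o^3 + 15.3356*o^2 - 14.3728*o + 2.8098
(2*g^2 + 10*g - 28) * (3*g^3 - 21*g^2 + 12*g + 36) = 6*g^5 - 12*g^4 - 270*g^3 + 780*g^2 + 24*g - 1008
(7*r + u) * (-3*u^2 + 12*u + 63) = -21*r*u^2 + 84*r*u + 441*r - 3*u^3 + 12*u^2 + 63*u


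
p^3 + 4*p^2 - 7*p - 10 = (p - 2)*(p + 1)*(p + 5)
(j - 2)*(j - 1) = j^2 - 3*j + 2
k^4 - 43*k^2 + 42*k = k*(k - 6)*(k - 1)*(k + 7)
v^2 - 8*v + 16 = (v - 4)^2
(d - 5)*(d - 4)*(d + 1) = d^3 - 8*d^2 + 11*d + 20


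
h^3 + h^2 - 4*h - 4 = (h - 2)*(h + 1)*(h + 2)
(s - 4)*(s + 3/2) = s^2 - 5*s/2 - 6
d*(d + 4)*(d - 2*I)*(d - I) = d^4 + 4*d^3 - 3*I*d^3 - 2*d^2 - 12*I*d^2 - 8*d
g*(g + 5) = g^2 + 5*g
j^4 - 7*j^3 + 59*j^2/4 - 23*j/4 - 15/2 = (j - 3)*(j - 5/2)*(j - 2)*(j + 1/2)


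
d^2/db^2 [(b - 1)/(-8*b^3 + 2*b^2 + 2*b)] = (b*(-4*b^2 + b + 1)*(12*b^2 - 2*b + (b - 1)*(12*b - 1) - 1) + (b - 1)*(-12*b^2 + 2*b + 1)^2)/(b^3*(-4*b^2 + b + 1)^3)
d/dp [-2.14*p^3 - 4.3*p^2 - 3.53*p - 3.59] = -6.42*p^2 - 8.6*p - 3.53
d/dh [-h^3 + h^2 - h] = -3*h^2 + 2*h - 1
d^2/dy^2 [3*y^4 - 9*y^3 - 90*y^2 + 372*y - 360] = 36*y^2 - 54*y - 180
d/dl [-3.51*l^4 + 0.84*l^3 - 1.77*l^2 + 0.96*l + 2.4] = -14.04*l^3 + 2.52*l^2 - 3.54*l + 0.96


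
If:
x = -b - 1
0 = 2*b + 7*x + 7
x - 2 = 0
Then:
No Solution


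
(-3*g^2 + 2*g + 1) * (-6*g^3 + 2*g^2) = 18*g^5 - 18*g^4 - 2*g^3 + 2*g^2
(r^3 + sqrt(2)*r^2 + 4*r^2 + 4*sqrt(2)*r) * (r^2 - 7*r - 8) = r^5 - 3*r^4 + sqrt(2)*r^4 - 36*r^3 - 3*sqrt(2)*r^3 - 36*sqrt(2)*r^2 - 32*r^2 - 32*sqrt(2)*r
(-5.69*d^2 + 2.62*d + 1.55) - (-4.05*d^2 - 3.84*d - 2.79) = -1.64*d^2 + 6.46*d + 4.34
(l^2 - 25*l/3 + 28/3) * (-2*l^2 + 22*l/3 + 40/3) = -2*l^4 + 24*l^3 - 598*l^2/9 - 128*l/3 + 1120/9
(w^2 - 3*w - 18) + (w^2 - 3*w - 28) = 2*w^2 - 6*w - 46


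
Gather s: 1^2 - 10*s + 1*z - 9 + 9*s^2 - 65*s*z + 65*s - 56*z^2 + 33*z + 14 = 9*s^2 + s*(55 - 65*z) - 56*z^2 + 34*z + 6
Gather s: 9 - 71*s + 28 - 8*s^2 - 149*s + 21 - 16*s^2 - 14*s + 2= -24*s^2 - 234*s + 60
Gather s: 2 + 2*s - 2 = 2*s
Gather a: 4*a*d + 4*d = 4*a*d + 4*d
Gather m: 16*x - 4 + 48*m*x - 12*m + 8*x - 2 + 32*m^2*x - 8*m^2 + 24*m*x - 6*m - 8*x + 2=m^2*(32*x - 8) + m*(72*x - 18) + 16*x - 4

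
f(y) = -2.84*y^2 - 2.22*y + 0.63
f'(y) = -5.68*y - 2.22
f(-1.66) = -3.51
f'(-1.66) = 7.21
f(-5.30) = -67.38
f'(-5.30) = 27.88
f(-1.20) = -0.80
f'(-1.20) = 4.60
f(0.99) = -4.35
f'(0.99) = -7.84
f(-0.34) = 1.06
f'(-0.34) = -0.29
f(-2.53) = -11.93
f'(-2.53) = 12.15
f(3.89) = -50.98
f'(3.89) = -24.32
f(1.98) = -14.90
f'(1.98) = -13.47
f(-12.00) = -381.69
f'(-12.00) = 65.94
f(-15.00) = -605.07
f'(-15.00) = 82.98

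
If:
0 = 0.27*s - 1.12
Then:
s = 4.15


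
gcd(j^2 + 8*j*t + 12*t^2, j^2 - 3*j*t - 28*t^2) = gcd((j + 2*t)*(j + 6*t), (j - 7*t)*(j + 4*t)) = 1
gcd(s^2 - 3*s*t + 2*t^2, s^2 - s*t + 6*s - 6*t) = s - t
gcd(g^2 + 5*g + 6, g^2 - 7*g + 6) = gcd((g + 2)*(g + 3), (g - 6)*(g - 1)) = 1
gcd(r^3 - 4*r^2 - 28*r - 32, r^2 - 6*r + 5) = 1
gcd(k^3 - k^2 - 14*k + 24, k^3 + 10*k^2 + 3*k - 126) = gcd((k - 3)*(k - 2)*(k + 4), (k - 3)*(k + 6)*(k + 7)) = k - 3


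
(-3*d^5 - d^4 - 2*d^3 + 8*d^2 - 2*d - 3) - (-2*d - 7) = -3*d^5 - d^4 - 2*d^3 + 8*d^2 + 4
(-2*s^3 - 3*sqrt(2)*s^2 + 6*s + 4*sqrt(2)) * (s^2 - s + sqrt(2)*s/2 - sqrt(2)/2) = -2*s^5 - 4*sqrt(2)*s^4 + 2*s^4 + 3*s^3 + 4*sqrt(2)*s^3 - 3*s^2 + 7*sqrt(2)*s^2 - 7*sqrt(2)*s + 4*s - 4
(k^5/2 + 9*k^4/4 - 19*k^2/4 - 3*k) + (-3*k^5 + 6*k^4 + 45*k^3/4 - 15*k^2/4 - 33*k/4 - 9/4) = -5*k^5/2 + 33*k^4/4 + 45*k^3/4 - 17*k^2/2 - 45*k/4 - 9/4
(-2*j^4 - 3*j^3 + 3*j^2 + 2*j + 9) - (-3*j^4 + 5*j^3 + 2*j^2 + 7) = j^4 - 8*j^3 + j^2 + 2*j + 2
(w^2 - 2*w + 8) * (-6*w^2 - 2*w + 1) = -6*w^4 + 10*w^3 - 43*w^2 - 18*w + 8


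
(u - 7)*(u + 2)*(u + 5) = u^3 - 39*u - 70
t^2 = t^2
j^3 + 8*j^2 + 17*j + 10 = (j + 1)*(j + 2)*(j + 5)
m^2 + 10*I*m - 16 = (m + 2*I)*(m + 8*I)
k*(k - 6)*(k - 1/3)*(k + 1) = k^4 - 16*k^3/3 - 13*k^2/3 + 2*k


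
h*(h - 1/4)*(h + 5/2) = h^3 + 9*h^2/4 - 5*h/8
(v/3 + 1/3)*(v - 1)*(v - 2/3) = v^3/3 - 2*v^2/9 - v/3 + 2/9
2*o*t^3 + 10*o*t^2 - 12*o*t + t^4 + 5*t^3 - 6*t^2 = t*(2*o + t)*(t - 1)*(t + 6)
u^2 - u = u*(u - 1)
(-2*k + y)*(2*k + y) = -4*k^2 + y^2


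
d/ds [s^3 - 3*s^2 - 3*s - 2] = 3*s^2 - 6*s - 3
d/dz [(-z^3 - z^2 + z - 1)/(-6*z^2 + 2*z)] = (3*z^4/2 - z^3 + z^2 - 3*z + 1/2)/(z^2*(9*z^2 - 6*z + 1))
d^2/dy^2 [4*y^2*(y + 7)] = 24*y + 56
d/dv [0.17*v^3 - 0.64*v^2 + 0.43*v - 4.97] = 0.51*v^2 - 1.28*v + 0.43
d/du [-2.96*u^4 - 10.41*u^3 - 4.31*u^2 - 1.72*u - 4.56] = -11.84*u^3 - 31.23*u^2 - 8.62*u - 1.72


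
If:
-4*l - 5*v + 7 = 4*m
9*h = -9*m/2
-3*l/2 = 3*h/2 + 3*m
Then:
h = 7/4 - 5*v/4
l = 21/4 - 15*v/4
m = 5*v/2 - 7/2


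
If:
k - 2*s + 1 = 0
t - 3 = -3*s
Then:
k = 1 - 2*t/3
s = 1 - t/3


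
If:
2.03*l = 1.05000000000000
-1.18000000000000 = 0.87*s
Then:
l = 0.52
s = -1.36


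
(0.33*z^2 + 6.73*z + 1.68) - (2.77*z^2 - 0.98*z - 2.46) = -2.44*z^2 + 7.71*z + 4.14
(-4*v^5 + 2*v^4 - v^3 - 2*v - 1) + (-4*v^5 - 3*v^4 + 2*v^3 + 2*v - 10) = -8*v^5 - v^4 + v^3 - 11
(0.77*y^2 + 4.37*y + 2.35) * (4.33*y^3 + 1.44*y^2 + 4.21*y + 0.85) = 3.3341*y^5 + 20.0309*y^4 + 19.71*y^3 + 22.4362*y^2 + 13.608*y + 1.9975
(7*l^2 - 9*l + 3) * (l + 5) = 7*l^3 + 26*l^2 - 42*l + 15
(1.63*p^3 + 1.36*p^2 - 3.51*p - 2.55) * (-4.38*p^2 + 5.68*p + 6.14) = -7.1394*p^5 + 3.3016*p^4 + 33.1068*p^3 - 0.417399999999999*p^2 - 36.0354*p - 15.657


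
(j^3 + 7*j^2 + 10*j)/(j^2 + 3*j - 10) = j*(j + 2)/(j - 2)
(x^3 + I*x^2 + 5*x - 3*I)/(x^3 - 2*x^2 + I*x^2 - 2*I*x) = (x^3 + I*x^2 + 5*x - 3*I)/(x*(x^2 + x*(-2 + I) - 2*I))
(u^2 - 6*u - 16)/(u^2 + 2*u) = (u - 8)/u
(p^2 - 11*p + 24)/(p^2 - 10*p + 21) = (p - 8)/(p - 7)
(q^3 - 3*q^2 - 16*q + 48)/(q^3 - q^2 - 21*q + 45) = (q^2 - 16)/(q^2 + 2*q - 15)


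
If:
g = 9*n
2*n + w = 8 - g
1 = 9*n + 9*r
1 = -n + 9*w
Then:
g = 639/100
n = 71/100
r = -539/900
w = 19/100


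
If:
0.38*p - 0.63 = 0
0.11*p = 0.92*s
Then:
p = 1.66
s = 0.20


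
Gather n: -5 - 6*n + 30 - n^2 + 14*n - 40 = -n^2 + 8*n - 15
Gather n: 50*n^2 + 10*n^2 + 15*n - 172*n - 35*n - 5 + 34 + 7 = 60*n^2 - 192*n + 36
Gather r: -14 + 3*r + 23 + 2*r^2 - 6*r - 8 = 2*r^2 - 3*r + 1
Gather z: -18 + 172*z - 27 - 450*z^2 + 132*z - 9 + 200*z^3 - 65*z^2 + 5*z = 200*z^3 - 515*z^2 + 309*z - 54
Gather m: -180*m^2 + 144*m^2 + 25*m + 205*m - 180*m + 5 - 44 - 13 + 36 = -36*m^2 + 50*m - 16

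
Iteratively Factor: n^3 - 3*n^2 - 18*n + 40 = (n + 4)*(n^2 - 7*n + 10) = (n - 2)*(n + 4)*(n - 5)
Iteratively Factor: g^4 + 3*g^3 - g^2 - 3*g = (g)*(g^3 + 3*g^2 - g - 3) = g*(g + 1)*(g^2 + 2*g - 3) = g*(g + 1)*(g + 3)*(g - 1)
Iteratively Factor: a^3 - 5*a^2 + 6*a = (a - 2)*(a^2 - 3*a) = a*(a - 2)*(a - 3)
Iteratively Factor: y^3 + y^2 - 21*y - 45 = (y + 3)*(y^2 - 2*y - 15) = (y - 5)*(y + 3)*(y + 3)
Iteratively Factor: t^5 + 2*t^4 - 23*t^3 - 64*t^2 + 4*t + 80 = (t - 1)*(t^4 + 3*t^3 - 20*t^2 - 84*t - 80) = (t - 1)*(t + 4)*(t^3 - t^2 - 16*t - 20) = (t - 5)*(t - 1)*(t + 4)*(t^2 + 4*t + 4) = (t - 5)*(t - 1)*(t + 2)*(t + 4)*(t + 2)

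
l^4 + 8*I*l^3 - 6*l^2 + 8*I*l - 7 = (l - I)*(l + I)^2*(l + 7*I)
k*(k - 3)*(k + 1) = k^3 - 2*k^2 - 3*k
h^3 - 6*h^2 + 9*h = h*(h - 3)^2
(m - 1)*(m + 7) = m^2 + 6*m - 7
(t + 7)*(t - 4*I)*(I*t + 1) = I*t^3 + 5*t^2 + 7*I*t^2 + 35*t - 4*I*t - 28*I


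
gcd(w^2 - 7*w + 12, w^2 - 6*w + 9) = w - 3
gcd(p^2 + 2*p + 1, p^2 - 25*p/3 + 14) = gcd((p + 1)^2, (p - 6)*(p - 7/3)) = 1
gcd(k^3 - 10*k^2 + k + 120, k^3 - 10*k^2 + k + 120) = k^3 - 10*k^2 + k + 120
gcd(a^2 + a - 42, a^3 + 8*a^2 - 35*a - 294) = a^2 + a - 42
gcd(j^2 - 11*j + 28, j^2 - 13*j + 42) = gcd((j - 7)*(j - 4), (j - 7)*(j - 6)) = j - 7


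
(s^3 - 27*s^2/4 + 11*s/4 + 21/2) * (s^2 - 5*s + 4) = s^5 - 47*s^4/4 + 81*s^3/2 - 121*s^2/4 - 83*s/2 + 42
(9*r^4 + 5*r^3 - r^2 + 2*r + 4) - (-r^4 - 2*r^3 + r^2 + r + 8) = 10*r^4 + 7*r^3 - 2*r^2 + r - 4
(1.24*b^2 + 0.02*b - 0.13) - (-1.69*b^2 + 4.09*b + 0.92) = 2.93*b^2 - 4.07*b - 1.05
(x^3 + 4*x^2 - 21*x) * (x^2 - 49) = x^5 + 4*x^4 - 70*x^3 - 196*x^2 + 1029*x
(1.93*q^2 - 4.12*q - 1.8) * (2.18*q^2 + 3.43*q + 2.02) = 4.2074*q^4 - 2.3617*q^3 - 14.157*q^2 - 14.4964*q - 3.636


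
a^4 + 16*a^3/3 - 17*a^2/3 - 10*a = a*(a - 5/3)*(a + 1)*(a + 6)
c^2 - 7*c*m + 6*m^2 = (c - 6*m)*(c - m)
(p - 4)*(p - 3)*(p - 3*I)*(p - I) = p^4 - 7*p^3 - 4*I*p^3 + 9*p^2 + 28*I*p^2 + 21*p - 48*I*p - 36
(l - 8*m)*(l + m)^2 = l^3 - 6*l^2*m - 15*l*m^2 - 8*m^3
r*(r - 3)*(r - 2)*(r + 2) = r^4 - 3*r^3 - 4*r^2 + 12*r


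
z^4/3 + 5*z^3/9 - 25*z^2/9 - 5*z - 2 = (z/3 + 1)*(z - 3)*(z + 2/3)*(z + 1)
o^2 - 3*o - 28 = (o - 7)*(o + 4)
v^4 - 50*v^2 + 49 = (v - 7)*(v - 1)*(v + 1)*(v + 7)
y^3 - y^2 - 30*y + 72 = (y - 4)*(y - 3)*(y + 6)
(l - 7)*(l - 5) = l^2 - 12*l + 35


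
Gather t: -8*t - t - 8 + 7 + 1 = -9*t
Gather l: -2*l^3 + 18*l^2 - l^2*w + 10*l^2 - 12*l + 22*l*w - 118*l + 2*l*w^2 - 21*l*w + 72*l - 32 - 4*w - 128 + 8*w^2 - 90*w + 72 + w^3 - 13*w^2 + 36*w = -2*l^3 + l^2*(28 - w) + l*(2*w^2 + w - 58) + w^3 - 5*w^2 - 58*w - 88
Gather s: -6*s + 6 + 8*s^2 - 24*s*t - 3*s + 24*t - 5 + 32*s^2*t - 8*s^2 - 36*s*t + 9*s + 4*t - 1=32*s^2*t - 60*s*t + 28*t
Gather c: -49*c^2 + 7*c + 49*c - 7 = -49*c^2 + 56*c - 7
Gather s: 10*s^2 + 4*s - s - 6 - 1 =10*s^2 + 3*s - 7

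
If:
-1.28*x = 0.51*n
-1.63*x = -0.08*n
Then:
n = 0.00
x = 0.00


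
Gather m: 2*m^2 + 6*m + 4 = 2*m^2 + 6*m + 4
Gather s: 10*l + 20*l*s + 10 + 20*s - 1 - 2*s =10*l + s*(20*l + 18) + 9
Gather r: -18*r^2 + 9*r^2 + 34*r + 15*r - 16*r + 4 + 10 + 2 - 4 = -9*r^2 + 33*r + 12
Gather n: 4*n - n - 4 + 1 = 3*n - 3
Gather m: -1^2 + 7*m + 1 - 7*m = 0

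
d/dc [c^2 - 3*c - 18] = 2*c - 3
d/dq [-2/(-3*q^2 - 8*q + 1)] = 4*(-3*q - 4)/(3*q^2 + 8*q - 1)^2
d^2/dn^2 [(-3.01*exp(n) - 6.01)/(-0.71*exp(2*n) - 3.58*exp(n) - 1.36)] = (1.517341*exp(4*n) + 4.46774600000001*exp(3*n) + 28.389918*exp(2*n) + 39.158452*exp(n) - 23.694192)*exp(n)/(0.357911*exp(6*n) + 5.414034*exp(5*n) + 29.35566*exp(4*n) + 66.6238*exp(3*n) + 56.23056*exp(2*n) + 19.864704*exp(n) + 2.515456)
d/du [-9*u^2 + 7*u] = 7 - 18*u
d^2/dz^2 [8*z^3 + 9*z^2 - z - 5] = 48*z + 18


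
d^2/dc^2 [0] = 0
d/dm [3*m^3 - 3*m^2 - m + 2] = 9*m^2 - 6*m - 1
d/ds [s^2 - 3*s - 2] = 2*s - 3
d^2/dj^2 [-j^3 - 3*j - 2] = -6*j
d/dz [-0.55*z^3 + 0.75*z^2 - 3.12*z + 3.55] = -1.65*z^2 + 1.5*z - 3.12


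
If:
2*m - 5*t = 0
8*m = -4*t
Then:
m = 0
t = 0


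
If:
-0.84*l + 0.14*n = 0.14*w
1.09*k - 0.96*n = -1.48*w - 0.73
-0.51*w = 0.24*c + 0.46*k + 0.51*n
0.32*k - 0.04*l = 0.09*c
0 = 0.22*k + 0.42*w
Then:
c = -1.15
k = -0.31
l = 0.08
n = 0.66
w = 0.16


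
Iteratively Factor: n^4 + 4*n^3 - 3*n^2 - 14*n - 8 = (n - 2)*(n^3 + 6*n^2 + 9*n + 4) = (n - 2)*(n + 1)*(n^2 + 5*n + 4) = (n - 2)*(n + 1)*(n + 4)*(n + 1)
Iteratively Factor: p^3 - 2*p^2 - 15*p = (p + 3)*(p^2 - 5*p) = p*(p + 3)*(p - 5)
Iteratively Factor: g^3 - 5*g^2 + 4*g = (g - 1)*(g^2 - 4*g) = (g - 4)*(g - 1)*(g)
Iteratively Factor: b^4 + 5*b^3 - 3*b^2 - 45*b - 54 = (b + 2)*(b^3 + 3*b^2 - 9*b - 27) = (b + 2)*(b + 3)*(b^2 - 9) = (b + 2)*(b + 3)^2*(b - 3)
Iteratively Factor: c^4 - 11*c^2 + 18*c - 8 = (c - 1)*(c^3 + c^2 - 10*c + 8) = (c - 1)*(c + 4)*(c^2 - 3*c + 2) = (c - 1)^2*(c + 4)*(c - 2)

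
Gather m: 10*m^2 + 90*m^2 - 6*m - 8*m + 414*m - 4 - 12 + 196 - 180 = 100*m^2 + 400*m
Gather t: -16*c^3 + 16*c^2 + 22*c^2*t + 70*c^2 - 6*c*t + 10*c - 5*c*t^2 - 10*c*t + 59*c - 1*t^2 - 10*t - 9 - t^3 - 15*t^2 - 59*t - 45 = -16*c^3 + 86*c^2 + 69*c - t^3 + t^2*(-5*c - 16) + t*(22*c^2 - 16*c - 69) - 54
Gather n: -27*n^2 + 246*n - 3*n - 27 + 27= -27*n^2 + 243*n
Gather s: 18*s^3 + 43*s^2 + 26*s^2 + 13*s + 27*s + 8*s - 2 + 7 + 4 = 18*s^3 + 69*s^2 + 48*s + 9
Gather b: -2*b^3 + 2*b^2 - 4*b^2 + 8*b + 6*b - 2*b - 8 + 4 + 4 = -2*b^3 - 2*b^2 + 12*b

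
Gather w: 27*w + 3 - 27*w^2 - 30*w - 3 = -27*w^2 - 3*w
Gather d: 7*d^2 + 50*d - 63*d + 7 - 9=7*d^2 - 13*d - 2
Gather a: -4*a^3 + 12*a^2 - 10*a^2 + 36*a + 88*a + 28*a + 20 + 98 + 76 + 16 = -4*a^3 + 2*a^2 + 152*a + 210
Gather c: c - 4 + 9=c + 5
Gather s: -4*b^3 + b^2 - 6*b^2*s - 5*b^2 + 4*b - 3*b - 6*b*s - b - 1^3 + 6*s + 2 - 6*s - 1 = -4*b^3 - 4*b^2 + s*(-6*b^2 - 6*b)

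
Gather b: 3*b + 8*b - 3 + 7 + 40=11*b + 44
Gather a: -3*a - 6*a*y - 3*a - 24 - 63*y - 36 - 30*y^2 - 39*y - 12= a*(-6*y - 6) - 30*y^2 - 102*y - 72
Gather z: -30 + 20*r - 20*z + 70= 20*r - 20*z + 40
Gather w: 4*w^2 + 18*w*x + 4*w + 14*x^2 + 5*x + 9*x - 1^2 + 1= 4*w^2 + w*(18*x + 4) + 14*x^2 + 14*x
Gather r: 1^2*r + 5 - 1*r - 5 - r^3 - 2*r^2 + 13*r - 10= -r^3 - 2*r^2 + 13*r - 10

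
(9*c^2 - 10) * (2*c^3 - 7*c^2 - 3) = 18*c^5 - 63*c^4 - 20*c^3 + 43*c^2 + 30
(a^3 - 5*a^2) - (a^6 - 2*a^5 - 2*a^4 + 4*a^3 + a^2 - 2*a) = -a^6 + 2*a^5 + 2*a^4 - 3*a^3 - 6*a^2 + 2*a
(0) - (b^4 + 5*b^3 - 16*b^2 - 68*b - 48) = -b^4 - 5*b^3 + 16*b^2 + 68*b + 48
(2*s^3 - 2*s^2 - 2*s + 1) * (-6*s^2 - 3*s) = -12*s^5 + 6*s^4 + 18*s^3 - 3*s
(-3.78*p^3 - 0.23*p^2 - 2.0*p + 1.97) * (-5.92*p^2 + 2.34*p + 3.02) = 22.3776*p^5 - 7.4836*p^4 - 0.113799999999999*p^3 - 17.037*p^2 - 1.4302*p + 5.9494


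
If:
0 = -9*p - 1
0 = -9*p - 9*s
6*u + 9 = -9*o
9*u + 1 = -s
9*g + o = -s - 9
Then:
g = -1991/2187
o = -223/243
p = -1/9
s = 1/9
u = -10/81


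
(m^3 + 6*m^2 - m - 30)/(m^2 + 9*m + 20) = (m^2 + m - 6)/(m + 4)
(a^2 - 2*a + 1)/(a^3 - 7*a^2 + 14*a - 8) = (a - 1)/(a^2 - 6*a + 8)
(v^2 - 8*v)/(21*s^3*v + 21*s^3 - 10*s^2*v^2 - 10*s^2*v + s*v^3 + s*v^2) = v*(v - 8)/(s*(21*s^2*v + 21*s^2 - 10*s*v^2 - 10*s*v + v^3 + v^2))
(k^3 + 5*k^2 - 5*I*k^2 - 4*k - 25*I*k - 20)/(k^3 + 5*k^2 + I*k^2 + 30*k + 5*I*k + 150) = (k^2 - 5*I*k - 4)/(k^2 + I*k + 30)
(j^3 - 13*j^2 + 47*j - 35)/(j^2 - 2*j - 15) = (j^2 - 8*j + 7)/(j + 3)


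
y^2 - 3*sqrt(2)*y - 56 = (y - 7*sqrt(2))*(y + 4*sqrt(2))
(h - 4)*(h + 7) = h^2 + 3*h - 28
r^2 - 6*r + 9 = (r - 3)^2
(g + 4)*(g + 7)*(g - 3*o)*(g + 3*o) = g^4 + 11*g^3 - 9*g^2*o^2 + 28*g^2 - 99*g*o^2 - 252*o^2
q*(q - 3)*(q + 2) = q^3 - q^2 - 6*q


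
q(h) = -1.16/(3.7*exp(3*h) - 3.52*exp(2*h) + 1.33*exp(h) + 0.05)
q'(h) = -1.16*(-11.1*exp(3*h) + 7.04*exp(2*h) - 1.33*exp(h))/(3.7*exp(3*h) - 3.52*exp(2*h) + 1.33*exp(h) + 0.05)^2 = (12.876*exp(2*h) - 8.1664*exp(h) + 1.5428)*exp(h)/(3.7*exp(3*h) - 3.52*exp(2*h) + 1.33*exp(h) + 0.05)^2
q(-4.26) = -17.04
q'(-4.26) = 4.36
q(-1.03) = -4.74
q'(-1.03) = 1.60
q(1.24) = -0.01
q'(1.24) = 0.03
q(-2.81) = -9.82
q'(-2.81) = 4.74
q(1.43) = -0.01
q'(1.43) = 0.02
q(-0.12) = -1.11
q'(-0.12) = 3.62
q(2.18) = -0.00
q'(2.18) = 0.00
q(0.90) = -0.03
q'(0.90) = 0.11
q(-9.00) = -23.12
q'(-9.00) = 0.08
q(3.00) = 0.00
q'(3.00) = 0.00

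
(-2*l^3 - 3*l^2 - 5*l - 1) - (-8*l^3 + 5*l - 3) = 6*l^3 - 3*l^2 - 10*l + 2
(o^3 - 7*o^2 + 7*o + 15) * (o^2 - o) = o^5 - 8*o^4 + 14*o^3 + 8*o^2 - 15*o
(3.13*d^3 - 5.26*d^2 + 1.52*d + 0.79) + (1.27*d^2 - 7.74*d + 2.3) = 3.13*d^3 - 3.99*d^2 - 6.22*d + 3.09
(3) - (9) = -6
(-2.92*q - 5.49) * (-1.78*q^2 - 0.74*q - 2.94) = 5.1976*q^3 + 11.933*q^2 + 12.6474*q + 16.1406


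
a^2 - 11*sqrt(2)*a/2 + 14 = (a - 7*sqrt(2)/2)*(a - 2*sqrt(2))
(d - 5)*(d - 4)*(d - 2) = d^3 - 11*d^2 + 38*d - 40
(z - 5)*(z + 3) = z^2 - 2*z - 15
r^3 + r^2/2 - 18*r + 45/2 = (r - 3)*(r - 3/2)*(r + 5)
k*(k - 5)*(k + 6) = k^3 + k^2 - 30*k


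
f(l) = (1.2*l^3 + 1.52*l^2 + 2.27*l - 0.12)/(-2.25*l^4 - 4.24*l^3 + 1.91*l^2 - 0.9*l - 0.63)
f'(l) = (3.6*l^2 + 3.04*l + 2.27)/(-2.25*l^4 - 4.24*l^3 + 1.91*l^2 - 0.9*l - 0.63) + (1.2*l^3 + 1.52*l^2 + 2.27*l - 0.12)*(9.0*l^3 + 12.72*l^2 - 3.82*l + 0.9)/(-2.25*l^4 - 4.24*l^3 + 1.91*l^2 - 0.9*l - 0.63)^2 = (2.7*l^6 + 6.84*l^5 + 24.0593*l^4 + 16.0096*l^3 - 9.4981*l^2 - 1.4568*l - 1.5381)/(5.0625*l^8 + 19.08*l^7 + 9.3826*l^6 - 12.1468*l^5 + 14.1151*l^4 + 1.9044*l^3 - 1.5966*l^2 + 1.134*l + 0.3969)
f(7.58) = -0.07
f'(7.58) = 0.01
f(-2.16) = -2.52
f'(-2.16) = 17.21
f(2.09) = -0.29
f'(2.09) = 0.18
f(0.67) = -1.16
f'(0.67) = 0.92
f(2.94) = -0.19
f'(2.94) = 0.08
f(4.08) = -0.13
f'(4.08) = 0.04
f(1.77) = -0.37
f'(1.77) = 0.28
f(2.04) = -0.30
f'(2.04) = 0.20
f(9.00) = -0.06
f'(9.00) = 0.01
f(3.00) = -0.19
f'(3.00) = 0.07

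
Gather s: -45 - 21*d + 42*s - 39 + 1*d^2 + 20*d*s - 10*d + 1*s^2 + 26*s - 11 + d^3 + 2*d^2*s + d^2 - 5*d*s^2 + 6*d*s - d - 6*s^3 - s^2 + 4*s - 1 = d^3 + 2*d^2 - 5*d*s^2 - 32*d - 6*s^3 + s*(2*d^2 + 26*d + 72) - 96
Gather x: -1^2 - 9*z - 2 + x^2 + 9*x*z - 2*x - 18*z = x^2 + x*(9*z - 2) - 27*z - 3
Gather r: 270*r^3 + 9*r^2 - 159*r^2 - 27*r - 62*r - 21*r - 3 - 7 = 270*r^3 - 150*r^2 - 110*r - 10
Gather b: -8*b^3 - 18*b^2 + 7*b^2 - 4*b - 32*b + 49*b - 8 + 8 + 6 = -8*b^3 - 11*b^2 + 13*b + 6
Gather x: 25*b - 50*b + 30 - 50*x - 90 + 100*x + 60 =-25*b + 50*x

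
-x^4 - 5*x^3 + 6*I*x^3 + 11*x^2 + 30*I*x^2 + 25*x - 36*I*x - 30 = (x + 6)*(x - 5*I)*(I*x + 1)*(I*x - I)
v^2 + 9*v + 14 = (v + 2)*(v + 7)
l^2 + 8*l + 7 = (l + 1)*(l + 7)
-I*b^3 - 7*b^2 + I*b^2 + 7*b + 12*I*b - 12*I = (b - 4*I)*(b - 3*I)*(-I*b + I)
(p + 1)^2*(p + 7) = p^3 + 9*p^2 + 15*p + 7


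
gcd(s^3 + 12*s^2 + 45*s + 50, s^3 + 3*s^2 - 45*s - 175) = s^2 + 10*s + 25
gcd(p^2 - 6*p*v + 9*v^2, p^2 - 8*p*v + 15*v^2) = p - 3*v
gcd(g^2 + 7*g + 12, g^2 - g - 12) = g + 3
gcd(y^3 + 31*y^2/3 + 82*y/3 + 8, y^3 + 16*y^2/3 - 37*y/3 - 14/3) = y + 1/3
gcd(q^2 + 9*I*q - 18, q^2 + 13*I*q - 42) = q + 6*I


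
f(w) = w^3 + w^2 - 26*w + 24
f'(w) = 3*w^2 + 2*w - 26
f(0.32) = 15.82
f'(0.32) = -25.05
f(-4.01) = 79.86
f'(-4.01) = 14.22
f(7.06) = 242.18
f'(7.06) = 137.65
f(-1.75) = 67.20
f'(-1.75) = -20.31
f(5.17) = 54.50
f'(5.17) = 64.53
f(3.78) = -5.98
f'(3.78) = 24.43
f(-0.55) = 38.44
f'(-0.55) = -26.19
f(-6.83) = -70.38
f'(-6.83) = 100.29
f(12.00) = 1584.00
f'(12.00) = 430.00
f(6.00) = 120.00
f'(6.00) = 94.00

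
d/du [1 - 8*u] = -8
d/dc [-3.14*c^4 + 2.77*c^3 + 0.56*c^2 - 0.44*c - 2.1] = -12.56*c^3 + 8.31*c^2 + 1.12*c - 0.44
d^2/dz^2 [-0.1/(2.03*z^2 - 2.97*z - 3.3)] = (-0.82418*z^2 + 1.20582*z + 0.1*(4.06*z - 2.97)*(8.12*z - 5.94) + 1.3398)/(-2.03*z^2 + 2.97*z + 3.3)^3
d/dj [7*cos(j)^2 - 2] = -7*sin(2*j)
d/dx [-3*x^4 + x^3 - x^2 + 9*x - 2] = -12*x^3 + 3*x^2 - 2*x + 9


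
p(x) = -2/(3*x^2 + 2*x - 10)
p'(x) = -2*(-6*x - 2)/(3*x^2 + 2*x - 10)^2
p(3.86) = -0.05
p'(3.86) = 0.03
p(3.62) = -0.05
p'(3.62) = 0.04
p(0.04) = 0.20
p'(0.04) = 0.05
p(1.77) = -0.68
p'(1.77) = 2.92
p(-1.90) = 0.67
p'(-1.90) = -2.13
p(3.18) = -0.07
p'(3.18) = 0.06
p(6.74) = -0.01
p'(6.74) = 0.00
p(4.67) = -0.03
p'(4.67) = 0.01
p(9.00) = -0.00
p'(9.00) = 0.00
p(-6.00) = -0.02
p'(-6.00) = -0.00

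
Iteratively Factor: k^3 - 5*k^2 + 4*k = (k)*(k^2 - 5*k + 4) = k*(k - 1)*(k - 4)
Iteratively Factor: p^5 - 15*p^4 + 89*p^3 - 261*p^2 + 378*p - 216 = (p - 4)*(p^4 - 11*p^3 + 45*p^2 - 81*p + 54) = (p - 4)*(p - 3)*(p^3 - 8*p^2 + 21*p - 18) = (p - 4)*(p - 3)^2*(p^2 - 5*p + 6) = (p - 4)*(p - 3)^2*(p - 2)*(p - 3)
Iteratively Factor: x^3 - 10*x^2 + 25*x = (x - 5)*(x^2 - 5*x) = (x - 5)^2*(x)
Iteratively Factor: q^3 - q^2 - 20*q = (q)*(q^2 - q - 20) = q*(q - 5)*(q + 4)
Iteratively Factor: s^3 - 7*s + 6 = (s - 2)*(s^2 + 2*s - 3) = (s - 2)*(s - 1)*(s + 3)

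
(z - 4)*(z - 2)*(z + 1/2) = z^3 - 11*z^2/2 + 5*z + 4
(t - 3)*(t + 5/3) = t^2 - 4*t/3 - 5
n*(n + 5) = n^2 + 5*n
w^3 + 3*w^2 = w^2*(w + 3)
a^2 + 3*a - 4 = (a - 1)*(a + 4)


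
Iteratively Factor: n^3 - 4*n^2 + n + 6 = (n - 2)*(n^2 - 2*n - 3) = (n - 2)*(n + 1)*(n - 3)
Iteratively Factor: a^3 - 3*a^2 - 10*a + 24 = (a - 4)*(a^2 + a - 6) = (a - 4)*(a + 3)*(a - 2)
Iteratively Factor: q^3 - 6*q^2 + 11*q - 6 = (q - 2)*(q^2 - 4*q + 3) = (q - 3)*(q - 2)*(q - 1)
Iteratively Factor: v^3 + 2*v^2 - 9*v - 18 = (v + 3)*(v^2 - v - 6) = (v - 3)*(v + 3)*(v + 2)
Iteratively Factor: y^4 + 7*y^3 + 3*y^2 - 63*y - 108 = (y + 3)*(y^3 + 4*y^2 - 9*y - 36) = (y - 3)*(y + 3)*(y^2 + 7*y + 12) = (y - 3)*(y + 3)*(y + 4)*(y + 3)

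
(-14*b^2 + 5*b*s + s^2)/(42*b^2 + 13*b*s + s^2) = (-2*b + s)/(6*b + s)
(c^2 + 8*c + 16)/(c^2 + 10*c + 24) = (c + 4)/(c + 6)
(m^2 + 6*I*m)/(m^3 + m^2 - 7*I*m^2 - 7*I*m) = (m + 6*I)/(m^2 + m - 7*I*m - 7*I)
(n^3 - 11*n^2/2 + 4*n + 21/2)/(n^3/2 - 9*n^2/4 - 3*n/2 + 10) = 2*(2*n^3 - 11*n^2 + 8*n + 21)/(2*n^3 - 9*n^2 - 6*n + 40)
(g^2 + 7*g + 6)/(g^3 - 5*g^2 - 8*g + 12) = (g^2 + 7*g + 6)/(g^3 - 5*g^2 - 8*g + 12)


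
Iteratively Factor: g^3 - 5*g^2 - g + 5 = (g + 1)*(g^2 - 6*g + 5) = (g - 1)*(g + 1)*(g - 5)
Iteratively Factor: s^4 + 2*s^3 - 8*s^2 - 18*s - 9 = (s + 3)*(s^3 - s^2 - 5*s - 3) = (s + 1)*(s + 3)*(s^2 - 2*s - 3) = (s - 3)*(s + 1)*(s + 3)*(s + 1)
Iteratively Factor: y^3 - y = (y)*(y^2 - 1) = y*(y + 1)*(y - 1)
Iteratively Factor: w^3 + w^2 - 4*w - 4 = (w + 2)*(w^2 - w - 2) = (w + 1)*(w + 2)*(w - 2)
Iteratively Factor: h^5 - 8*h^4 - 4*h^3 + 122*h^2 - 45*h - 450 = (h - 5)*(h^4 - 3*h^3 - 19*h^2 + 27*h + 90) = (h - 5)^2*(h^3 + 2*h^2 - 9*h - 18) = (h - 5)^2*(h + 3)*(h^2 - h - 6) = (h - 5)^2*(h + 2)*(h + 3)*(h - 3)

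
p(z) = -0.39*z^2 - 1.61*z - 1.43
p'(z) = -0.78*z - 1.61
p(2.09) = -6.50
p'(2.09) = -3.24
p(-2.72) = 0.06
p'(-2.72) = 0.51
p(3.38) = -11.33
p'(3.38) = -4.25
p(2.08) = -6.47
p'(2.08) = -3.23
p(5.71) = -23.34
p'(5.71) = -6.06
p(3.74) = -12.91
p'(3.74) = -4.53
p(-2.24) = 0.22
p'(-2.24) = 0.14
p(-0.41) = -0.84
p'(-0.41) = -1.29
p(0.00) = -1.43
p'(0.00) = -1.61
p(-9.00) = -18.53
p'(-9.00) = 5.41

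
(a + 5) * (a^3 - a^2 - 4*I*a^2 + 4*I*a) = a^4 + 4*a^3 - 4*I*a^3 - 5*a^2 - 16*I*a^2 + 20*I*a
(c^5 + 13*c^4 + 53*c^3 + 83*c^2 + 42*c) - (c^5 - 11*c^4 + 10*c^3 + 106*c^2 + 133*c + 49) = 24*c^4 + 43*c^3 - 23*c^2 - 91*c - 49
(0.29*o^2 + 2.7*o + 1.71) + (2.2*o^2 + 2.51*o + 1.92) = 2.49*o^2 + 5.21*o + 3.63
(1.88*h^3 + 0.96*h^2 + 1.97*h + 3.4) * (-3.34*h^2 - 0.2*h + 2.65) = -6.2792*h^5 - 3.5824*h^4 - 1.7898*h^3 - 9.206*h^2 + 4.5405*h + 9.01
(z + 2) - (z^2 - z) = -z^2 + 2*z + 2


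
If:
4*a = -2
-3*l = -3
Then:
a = -1/2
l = 1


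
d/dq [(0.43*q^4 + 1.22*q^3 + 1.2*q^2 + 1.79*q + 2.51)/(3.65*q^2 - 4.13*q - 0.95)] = (3.139*q^5 - 0.874699999999999*q^4 - 11.7112*q^3 - 14.9665*q^2 - 20.603*q + 8.6658)/(13.3225*q^4 - 30.149*q^3 + 10.1219*q^2 + 7.847*q + 0.9025)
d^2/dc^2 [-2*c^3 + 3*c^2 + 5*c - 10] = 6 - 12*c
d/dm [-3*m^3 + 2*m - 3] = 2 - 9*m^2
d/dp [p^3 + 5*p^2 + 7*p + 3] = 3*p^2 + 10*p + 7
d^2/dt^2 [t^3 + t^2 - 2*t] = 6*t + 2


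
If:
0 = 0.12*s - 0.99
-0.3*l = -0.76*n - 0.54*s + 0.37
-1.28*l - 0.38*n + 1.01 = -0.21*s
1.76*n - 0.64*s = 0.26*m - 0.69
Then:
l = 3.35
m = -45.10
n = -4.05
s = 8.25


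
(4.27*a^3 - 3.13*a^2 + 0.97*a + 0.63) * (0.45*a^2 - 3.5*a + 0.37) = 1.9215*a^5 - 16.3535*a^4 + 12.9714*a^3 - 4.2696*a^2 - 1.8461*a + 0.2331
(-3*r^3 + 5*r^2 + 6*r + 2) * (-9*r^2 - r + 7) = 27*r^5 - 42*r^4 - 80*r^3 + 11*r^2 + 40*r + 14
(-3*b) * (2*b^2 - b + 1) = -6*b^3 + 3*b^2 - 3*b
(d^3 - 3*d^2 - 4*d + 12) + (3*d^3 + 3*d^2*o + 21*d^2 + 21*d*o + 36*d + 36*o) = 4*d^3 + 3*d^2*o + 18*d^2 + 21*d*o + 32*d + 36*o + 12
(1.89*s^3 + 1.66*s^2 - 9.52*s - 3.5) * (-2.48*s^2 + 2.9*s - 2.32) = -4.6872*s^5 + 1.3642*s^4 + 24.0388*s^3 - 22.7792*s^2 + 11.9364*s + 8.12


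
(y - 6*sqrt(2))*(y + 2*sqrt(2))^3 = y^4 - 48*y^2 - 128*sqrt(2)*y - 192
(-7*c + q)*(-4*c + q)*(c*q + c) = 28*c^3*q + 28*c^3 - 11*c^2*q^2 - 11*c^2*q + c*q^3 + c*q^2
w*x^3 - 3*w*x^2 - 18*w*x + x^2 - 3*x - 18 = (x - 6)*(x + 3)*(w*x + 1)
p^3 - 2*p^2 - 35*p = p*(p - 7)*(p + 5)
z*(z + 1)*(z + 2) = z^3 + 3*z^2 + 2*z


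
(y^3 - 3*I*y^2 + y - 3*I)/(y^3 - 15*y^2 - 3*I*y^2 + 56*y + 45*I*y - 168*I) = (y^2 + 1)/(y^2 - 15*y + 56)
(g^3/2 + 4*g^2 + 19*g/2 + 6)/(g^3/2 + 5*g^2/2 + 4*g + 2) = (g^2 + 7*g + 12)/(g^2 + 4*g + 4)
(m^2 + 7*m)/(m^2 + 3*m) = (m + 7)/(m + 3)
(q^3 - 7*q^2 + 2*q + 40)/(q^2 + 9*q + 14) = (q^2 - 9*q + 20)/(q + 7)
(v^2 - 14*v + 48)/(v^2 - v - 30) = (v - 8)/(v + 5)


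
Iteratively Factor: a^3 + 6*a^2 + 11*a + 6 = (a + 2)*(a^2 + 4*a + 3) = (a + 1)*(a + 2)*(a + 3)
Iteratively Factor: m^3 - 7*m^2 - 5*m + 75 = (m + 3)*(m^2 - 10*m + 25) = (m - 5)*(m + 3)*(m - 5)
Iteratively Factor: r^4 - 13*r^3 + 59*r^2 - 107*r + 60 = (r - 4)*(r^3 - 9*r^2 + 23*r - 15) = (r - 4)*(r - 1)*(r^2 - 8*r + 15) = (r - 5)*(r - 4)*(r - 1)*(r - 3)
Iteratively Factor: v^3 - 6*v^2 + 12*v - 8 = (v - 2)*(v^2 - 4*v + 4) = (v - 2)^2*(v - 2)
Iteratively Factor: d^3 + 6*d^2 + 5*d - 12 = (d - 1)*(d^2 + 7*d + 12) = (d - 1)*(d + 3)*(d + 4)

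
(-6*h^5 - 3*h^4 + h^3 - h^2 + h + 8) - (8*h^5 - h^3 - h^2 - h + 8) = -14*h^5 - 3*h^4 + 2*h^3 + 2*h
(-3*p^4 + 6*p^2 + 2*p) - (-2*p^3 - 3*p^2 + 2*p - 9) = -3*p^4 + 2*p^3 + 9*p^2 + 9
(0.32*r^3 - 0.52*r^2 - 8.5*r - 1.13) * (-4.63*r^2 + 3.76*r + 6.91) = -1.4816*r^5 + 3.6108*r^4 + 39.611*r^3 - 30.3213*r^2 - 62.9838*r - 7.8083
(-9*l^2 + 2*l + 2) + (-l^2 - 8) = -10*l^2 + 2*l - 6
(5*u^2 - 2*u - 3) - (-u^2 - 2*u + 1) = 6*u^2 - 4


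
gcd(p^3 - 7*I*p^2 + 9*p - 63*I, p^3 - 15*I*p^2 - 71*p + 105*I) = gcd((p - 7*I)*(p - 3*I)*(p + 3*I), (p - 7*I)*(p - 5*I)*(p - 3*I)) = p^2 - 10*I*p - 21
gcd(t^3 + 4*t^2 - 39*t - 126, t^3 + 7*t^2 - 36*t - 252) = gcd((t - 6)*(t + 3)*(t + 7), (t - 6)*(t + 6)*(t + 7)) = t^2 + t - 42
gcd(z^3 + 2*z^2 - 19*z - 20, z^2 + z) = z + 1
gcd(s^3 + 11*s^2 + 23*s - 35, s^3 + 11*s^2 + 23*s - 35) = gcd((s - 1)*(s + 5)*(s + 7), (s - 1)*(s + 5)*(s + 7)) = s^3 + 11*s^2 + 23*s - 35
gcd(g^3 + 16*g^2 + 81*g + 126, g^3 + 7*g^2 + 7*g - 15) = g + 3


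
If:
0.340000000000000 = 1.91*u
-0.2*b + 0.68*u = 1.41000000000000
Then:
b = -6.44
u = 0.18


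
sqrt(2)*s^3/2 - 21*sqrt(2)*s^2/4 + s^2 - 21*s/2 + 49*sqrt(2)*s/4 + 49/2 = (s - 7)*(s - 7/2)*(sqrt(2)*s/2 + 1)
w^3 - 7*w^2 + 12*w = w*(w - 4)*(w - 3)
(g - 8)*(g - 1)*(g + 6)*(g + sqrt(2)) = g^4 - 3*g^3 + sqrt(2)*g^3 - 46*g^2 - 3*sqrt(2)*g^2 - 46*sqrt(2)*g + 48*g + 48*sqrt(2)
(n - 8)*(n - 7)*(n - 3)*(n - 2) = n^4 - 20*n^3 + 137*n^2 - 370*n + 336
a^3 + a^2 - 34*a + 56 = (a - 4)*(a - 2)*(a + 7)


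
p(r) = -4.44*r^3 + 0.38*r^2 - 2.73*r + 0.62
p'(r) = -13.32*r^2 + 0.76*r - 2.73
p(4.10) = -310.19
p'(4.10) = -223.52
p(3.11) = -137.75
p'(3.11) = -129.20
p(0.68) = -2.46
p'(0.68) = -8.37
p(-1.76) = 30.81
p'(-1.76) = -45.33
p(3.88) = -263.60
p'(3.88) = -200.31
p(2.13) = -46.38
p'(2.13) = -61.54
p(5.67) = -811.98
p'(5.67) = -426.64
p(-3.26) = 167.39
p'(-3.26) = -146.77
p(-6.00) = 989.72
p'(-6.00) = -486.81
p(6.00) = -961.12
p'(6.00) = -477.69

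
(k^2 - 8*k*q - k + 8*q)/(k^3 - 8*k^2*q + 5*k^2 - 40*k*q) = (k - 1)/(k*(k + 5))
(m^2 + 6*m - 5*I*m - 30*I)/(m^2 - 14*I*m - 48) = (m^2 + m*(6 - 5*I) - 30*I)/(m^2 - 14*I*m - 48)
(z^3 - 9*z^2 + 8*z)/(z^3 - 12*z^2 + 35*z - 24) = z/(z - 3)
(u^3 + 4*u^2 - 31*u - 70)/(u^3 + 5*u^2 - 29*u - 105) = (u + 2)/(u + 3)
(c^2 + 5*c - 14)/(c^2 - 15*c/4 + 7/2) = 4*(c + 7)/(4*c - 7)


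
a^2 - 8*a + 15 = (a - 5)*(a - 3)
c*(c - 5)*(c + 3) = c^3 - 2*c^2 - 15*c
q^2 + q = q*(q + 1)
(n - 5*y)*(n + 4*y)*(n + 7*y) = n^3 + 6*n^2*y - 27*n*y^2 - 140*y^3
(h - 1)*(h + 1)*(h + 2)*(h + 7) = h^4 + 9*h^3 + 13*h^2 - 9*h - 14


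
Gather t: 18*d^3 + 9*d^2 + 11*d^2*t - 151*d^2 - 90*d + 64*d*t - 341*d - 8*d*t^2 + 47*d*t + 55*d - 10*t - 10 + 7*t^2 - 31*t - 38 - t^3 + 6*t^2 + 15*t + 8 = 18*d^3 - 142*d^2 - 376*d - t^3 + t^2*(13 - 8*d) + t*(11*d^2 + 111*d - 26) - 40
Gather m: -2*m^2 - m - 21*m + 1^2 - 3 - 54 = -2*m^2 - 22*m - 56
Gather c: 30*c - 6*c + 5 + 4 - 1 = 24*c + 8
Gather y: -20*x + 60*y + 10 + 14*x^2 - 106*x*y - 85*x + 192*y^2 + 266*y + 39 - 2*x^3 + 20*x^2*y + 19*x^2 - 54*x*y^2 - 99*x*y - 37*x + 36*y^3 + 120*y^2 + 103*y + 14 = -2*x^3 + 33*x^2 - 142*x + 36*y^3 + y^2*(312 - 54*x) + y*(20*x^2 - 205*x + 429) + 63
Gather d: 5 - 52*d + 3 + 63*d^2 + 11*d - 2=63*d^2 - 41*d + 6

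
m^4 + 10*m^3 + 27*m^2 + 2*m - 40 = (m - 1)*(m + 2)*(m + 4)*(m + 5)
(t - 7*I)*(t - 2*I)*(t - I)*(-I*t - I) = -I*t^4 - 10*t^3 - I*t^3 - 10*t^2 + 23*I*t^2 + 14*t + 23*I*t + 14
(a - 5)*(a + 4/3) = a^2 - 11*a/3 - 20/3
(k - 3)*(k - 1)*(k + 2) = k^3 - 2*k^2 - 5*k + 6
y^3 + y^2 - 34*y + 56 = (y - 4)*(y - 2)*(y + 7)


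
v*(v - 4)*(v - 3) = v^3 - 7*v^2 + 12*v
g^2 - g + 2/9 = (g - 2/3)*(g - 1/3)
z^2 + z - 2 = (z - 1)*(z + 2)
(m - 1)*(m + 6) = m^2 + 5*m - 6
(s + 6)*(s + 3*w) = s^2 + 3*s*w + 6*s + 18*w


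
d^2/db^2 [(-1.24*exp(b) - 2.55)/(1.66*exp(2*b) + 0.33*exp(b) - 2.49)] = (-3.416944*exp(4*b) - 27.427848*exp(3*b) - 34.943166*exp(2*b) - 43.457283*exp(b) - 9.783459)*exp(b)/(4.574296*exp(6*b) + 2.728044*exp(5*b) - 20.04201*exp(4*b) - 8.148195*exp(3*b) + 30.063015*exp(2*b) + 6.138099*exp(b) - 15.438249)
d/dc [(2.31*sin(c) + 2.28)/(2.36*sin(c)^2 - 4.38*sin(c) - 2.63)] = (-5.4516*sin(c)^2 - 10.7616*sin(c) + 3.9111)*cos(c)/(5.5696*sin(c)^4 - 20.6736*sin(c)^3 + 6.7708*sin(c)^2 + 23.0388*sin(c) + 6.9169)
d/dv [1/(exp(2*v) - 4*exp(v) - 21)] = 2*(2 - exp(v))*exp(v)/(-exp(2*v) + 4*exp(v) + 21)^2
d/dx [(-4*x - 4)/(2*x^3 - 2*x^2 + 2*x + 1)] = 4*(4*x^3 + 4*x^2 - 4*x + 1)/(4*x^6 - 8*x^5 + 12*x^4 - 4*x^3 + 4*x + 1)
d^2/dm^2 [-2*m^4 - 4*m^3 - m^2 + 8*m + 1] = -24*m^2 - 24*m - 2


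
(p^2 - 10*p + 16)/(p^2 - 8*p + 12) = (p - 8)/(p - 6)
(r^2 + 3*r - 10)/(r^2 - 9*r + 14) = (r + 5)/(r - 7)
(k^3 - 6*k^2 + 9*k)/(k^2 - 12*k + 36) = k*(k^2 - 6*k + 9)/(k^2 - 12*k + 36)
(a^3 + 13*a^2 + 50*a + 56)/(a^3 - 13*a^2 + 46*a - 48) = (a^3 + 13*a^2 + 50*a + 56)/(a^3 - 13*a^2 + 46*a - 48)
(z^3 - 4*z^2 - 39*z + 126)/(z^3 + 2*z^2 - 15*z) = (z^2 - z - 42)/(z*(z + 5))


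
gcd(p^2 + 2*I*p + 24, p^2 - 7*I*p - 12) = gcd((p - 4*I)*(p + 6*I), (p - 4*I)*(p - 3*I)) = p - 4*I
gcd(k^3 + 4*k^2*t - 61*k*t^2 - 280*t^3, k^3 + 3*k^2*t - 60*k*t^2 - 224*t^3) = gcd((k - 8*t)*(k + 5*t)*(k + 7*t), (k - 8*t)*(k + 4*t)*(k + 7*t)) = -k^2 + k*t + 56*t^2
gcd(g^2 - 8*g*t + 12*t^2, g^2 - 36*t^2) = -g + 6*t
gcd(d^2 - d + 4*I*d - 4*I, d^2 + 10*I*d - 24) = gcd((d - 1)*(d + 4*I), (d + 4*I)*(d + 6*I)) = d + 4*I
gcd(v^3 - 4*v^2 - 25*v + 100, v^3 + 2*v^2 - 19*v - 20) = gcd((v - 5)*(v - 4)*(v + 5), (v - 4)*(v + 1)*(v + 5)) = v^2 + v - 20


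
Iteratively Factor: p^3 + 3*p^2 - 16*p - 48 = (p - 4)*(p^2 + 7*p + 12) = (p - 4)*(p + 3)*(p + 4)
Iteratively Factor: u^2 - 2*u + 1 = (u - 1)*(u - 1)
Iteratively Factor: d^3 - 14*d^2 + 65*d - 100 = (d - 4)*(d^2 - 10*d + 25) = (d - 5)*(d - 4)*(d - 5)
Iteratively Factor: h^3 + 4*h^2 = (h)*(h^2 + 4*h) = h^2*(h + 4)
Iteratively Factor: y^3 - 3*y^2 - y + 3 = (y + 1)*(y^2 - 4*y + 3) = (y - 1)*(y + 1)*(y - 3)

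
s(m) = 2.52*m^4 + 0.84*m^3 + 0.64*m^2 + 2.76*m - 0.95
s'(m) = 10.08*m^3 + 2.52*m^2 + 1.28*m + 2.76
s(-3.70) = 427.34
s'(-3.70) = -478.06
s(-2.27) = 53.17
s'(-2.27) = -105.07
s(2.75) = 173.07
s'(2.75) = 234.97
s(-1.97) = 27.63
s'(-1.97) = -67.05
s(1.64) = 27.23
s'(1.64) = 56.10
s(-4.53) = 982.78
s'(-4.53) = -888.36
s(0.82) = 3.35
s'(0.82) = 11.06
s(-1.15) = -0.15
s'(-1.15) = -10.71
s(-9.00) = 15947.41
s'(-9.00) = -7152.96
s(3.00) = 239.89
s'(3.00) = 301.44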